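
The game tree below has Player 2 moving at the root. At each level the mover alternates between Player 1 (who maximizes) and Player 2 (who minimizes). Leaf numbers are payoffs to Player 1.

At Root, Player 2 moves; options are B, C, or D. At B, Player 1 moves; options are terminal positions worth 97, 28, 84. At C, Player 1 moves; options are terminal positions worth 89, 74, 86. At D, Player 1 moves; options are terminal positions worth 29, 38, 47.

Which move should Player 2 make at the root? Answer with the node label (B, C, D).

D

B (Player 1): max(97, 28, 84) = 97
C (Player 1): max(89, 74, 86) = 89
D (Player 1): max(29, 38, 47) = 47
Root (Player 2): min(97, 89, 47) = 47
Player 2 picks the child with the lowest value: D (value 47).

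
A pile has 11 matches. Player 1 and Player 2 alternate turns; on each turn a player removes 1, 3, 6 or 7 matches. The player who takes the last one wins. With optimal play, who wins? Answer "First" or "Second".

W/L table (W = player to move can force a win):
i:   0  1  2  3  4  5  6  7  8  9 10 11
     L  W  L  W  L  W  W  W  W  W  W  W
Position 11 is W, so the first player wins.

First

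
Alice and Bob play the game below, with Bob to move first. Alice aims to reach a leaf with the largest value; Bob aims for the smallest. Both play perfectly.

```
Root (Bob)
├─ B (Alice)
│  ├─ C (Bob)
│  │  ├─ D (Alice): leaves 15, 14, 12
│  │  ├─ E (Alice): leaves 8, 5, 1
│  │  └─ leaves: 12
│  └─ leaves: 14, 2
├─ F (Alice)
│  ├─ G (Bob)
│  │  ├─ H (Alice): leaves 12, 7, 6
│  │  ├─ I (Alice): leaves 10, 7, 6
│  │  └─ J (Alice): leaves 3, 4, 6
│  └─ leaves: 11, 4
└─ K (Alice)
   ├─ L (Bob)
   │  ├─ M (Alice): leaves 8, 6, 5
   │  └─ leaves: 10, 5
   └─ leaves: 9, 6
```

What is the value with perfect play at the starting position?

D (Alice): max(15, 14, 12) = 15
E (Alice): max(8, 5, 1) = 8
C (Bob): min(15, 8, 12) = 8
B (Alice): max(8, 14, 2) = 14
H (Alice): max(12, 7, 6) = 12
I (Alice): max(10, 7, 6) = 10
J (Alice): max(3, 4, 6) = 6
G (Bob): min(12, 10, 6) = 6
F (Alice): max(6, 11, 4) = 11
M (Alice): max(8, 6, 5) = 8
L (Bob): min(8, 10, 5) = 5
K (Alice): max(5, 9, 6) = 9
Root (Bob): min(14, 11, 9) = 9

9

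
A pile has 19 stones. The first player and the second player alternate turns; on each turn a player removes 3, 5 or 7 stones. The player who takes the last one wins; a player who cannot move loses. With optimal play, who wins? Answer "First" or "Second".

Positions where the player to move wins (W) vs loses (L):
i:   0  1  2  3  4  5  6  7  8  9 10 11 12 13 14 15 16 17 18 19
     L  L  L  W  W  W  W  W  W  W  L  L  L  W  W  W  W  W  W  W
Position 19 is W, so the first player wins.

First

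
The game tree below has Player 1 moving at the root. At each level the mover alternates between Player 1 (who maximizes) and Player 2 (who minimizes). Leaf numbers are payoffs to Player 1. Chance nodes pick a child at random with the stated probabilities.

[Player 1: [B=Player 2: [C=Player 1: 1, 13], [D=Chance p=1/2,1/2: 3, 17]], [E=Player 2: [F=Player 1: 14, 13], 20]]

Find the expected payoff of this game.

14

C (Player 1): max(1, 13) = 13
D (Chance): 1/2·3 + 1/2·17 = 10
B (Player 2): min(13, 10) = 10
F (Player 1): max(14, 13) = 14
E (Player 2): min(14, 20) = 14
Root (Player 1): max(10, 14) = 14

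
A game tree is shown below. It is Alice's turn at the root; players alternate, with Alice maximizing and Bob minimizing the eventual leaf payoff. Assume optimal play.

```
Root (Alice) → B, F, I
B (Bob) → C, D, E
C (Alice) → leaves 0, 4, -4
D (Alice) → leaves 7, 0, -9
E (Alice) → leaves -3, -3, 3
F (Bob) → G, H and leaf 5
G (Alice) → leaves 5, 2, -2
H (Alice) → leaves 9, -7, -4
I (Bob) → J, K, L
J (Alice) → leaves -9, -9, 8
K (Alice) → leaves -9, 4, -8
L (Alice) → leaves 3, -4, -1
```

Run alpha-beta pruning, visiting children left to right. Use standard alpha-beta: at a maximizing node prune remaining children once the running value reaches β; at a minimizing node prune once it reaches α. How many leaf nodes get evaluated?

C [α=-∞,β=+∞]: v=4
D [α=-∞,β=4]: v=7 after child 1 ≥ β → β-cutoff, skip 2
E [α=-∞,β=4]: v=3
B [α=-∞,β=+∞]: v=3
G [α=3,β=+∞]: v=5
H [α=3,β=5]: v=9 after child 1 ≥ β → β-cutoff, skip 2
F [α=3,β=+∞]: v=5
J [α=5,β=+∞]: v=8
K [α=5,β=8]: v=4
I [α=5,β=+∞]: v=4 after child 2 ≤ α → α-cutoff, skip 1
Root [α=-∞,β=+∞]: v=5
Leaves evaluated: 18 of 25.

18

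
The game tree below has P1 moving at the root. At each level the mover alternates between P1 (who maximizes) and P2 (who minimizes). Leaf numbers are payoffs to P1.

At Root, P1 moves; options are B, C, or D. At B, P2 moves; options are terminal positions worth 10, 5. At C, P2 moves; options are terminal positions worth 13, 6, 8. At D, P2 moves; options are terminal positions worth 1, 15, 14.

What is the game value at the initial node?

B (P2): min(10, 5) = 5
C (P2): min(13, 6, 8) = 6
D (P2): min(1, 15, 14) = 1
Root (P1): max(5, 6, 1) = 6

6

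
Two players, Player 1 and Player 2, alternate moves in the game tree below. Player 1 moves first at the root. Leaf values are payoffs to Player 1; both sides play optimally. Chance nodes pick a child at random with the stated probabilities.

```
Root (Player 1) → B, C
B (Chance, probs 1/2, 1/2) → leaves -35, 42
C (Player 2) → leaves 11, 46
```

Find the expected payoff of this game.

11

B (Chance): 1/2·-35 + 1/2·42 = 3.5
C (Player 2): min(11, 46) = 11
Root (Player 1): max(3.5, 11) = 11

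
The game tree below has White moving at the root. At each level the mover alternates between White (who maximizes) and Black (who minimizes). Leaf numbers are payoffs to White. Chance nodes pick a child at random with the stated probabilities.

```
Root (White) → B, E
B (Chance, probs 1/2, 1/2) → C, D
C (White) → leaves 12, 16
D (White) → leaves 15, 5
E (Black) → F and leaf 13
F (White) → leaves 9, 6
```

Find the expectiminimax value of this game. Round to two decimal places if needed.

C (White): max(12, 16) = 16
D (White): max(15, 5) = 15
B (Chance): 1/2·16 + 1/2·15 = 15.5
F (White): max(9, 6) = 9
E (Black): min(9, 13) = 9
Root (White): max(15.5, 9) = 15.5

15.5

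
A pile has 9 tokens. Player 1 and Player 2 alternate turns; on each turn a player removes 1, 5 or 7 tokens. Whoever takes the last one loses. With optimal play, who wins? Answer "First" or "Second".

W/L table (W = player to move can force a win):
i:   0  1  2  3  4  5  6  7  8  9
     W  L  W  L  W  L  W  L  W  L
Position 9 is L, so the second player wins.

Second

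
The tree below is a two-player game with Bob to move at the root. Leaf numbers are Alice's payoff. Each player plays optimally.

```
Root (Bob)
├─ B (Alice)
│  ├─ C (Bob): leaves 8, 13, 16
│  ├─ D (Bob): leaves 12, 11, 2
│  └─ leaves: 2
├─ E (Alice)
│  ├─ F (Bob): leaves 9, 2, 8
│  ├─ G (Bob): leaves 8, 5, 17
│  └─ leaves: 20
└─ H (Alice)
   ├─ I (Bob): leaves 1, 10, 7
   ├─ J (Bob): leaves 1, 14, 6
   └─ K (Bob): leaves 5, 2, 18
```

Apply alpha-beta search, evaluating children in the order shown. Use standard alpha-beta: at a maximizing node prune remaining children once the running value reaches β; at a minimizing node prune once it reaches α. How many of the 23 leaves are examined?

21

C [α=-∞,β=+∞]: v=8
D [α=8,β=+∞]: v=2
B [α=-∞,β=+∞]: v=8
F [α=-∞,β=8]: v=2
G [α=2,β=8]: v=5
E [α=-∞,β=8]: v=20
I [α=-∞,β=8]: v=1
J [α=1,β=8]: v=1 after child 1 ≤ α → α-cutoff, skip 2
K [α=1,β=8]: v=2
H [α=-∞,β=8]: v=2
Root [α=-∞,β=+∞]: v=2
Leaves evaluated: 21 of 23.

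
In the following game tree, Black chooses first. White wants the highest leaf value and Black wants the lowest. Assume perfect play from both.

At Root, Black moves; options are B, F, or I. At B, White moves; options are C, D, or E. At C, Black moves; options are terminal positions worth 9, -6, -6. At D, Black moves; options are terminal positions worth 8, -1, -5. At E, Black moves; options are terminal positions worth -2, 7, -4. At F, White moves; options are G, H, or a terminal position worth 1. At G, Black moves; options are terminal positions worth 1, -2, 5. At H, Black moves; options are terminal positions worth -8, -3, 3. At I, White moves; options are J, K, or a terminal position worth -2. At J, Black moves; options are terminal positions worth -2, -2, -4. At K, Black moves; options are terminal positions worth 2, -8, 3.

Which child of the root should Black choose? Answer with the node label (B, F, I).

B

C (Black): min(9, -6, -6) = -6
D (Black): min(8, -1, -5) = -5
E (Black): min(-2, 7, -4) = -4
B (White): max(-6, -5, -4) = -4
G (Black): min(1, -2, 5) = -2
H (Black): min(-8, -3, 3) = -8
F (White): max(-2, -8, 1) = 1
J (Black): min(-2, -2, -4) = -4
K (Black): min(2, -8, 3) = -8
I (White): max(-4, -8, -2) = -2
Root (Black): min(-4, 1, -2) = -4
Black picks the child with the lowest value: B (value -4).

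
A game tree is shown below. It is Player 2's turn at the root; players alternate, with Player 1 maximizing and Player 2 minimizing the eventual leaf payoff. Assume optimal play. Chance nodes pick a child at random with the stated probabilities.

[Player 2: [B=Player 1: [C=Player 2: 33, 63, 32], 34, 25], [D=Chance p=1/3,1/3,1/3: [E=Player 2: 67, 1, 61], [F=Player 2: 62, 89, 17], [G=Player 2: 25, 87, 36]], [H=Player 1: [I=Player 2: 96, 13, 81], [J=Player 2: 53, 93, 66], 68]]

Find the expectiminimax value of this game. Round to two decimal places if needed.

C (Player 2): min(33, 63, 32) = 32
B (Player 1): max(32, 34, 25) = 34
E (Player 2): min(67, 1, 61) = 1
F (Player 2): min(62, 89, 17) = 17
G (Player 2): min(25, 87, 36) = 25
D (Chance): 1/3·1 + 1/3·17 + 1/3·25 = 14.33
I (Player 2): min(96, 13, 81) = 13
J (Player 2): min(53, 93, 66) = 53
H (Player 1): max(13, 53, 68) = 68
Root (Player 2): min(34, 14.33, 68) = 14.33

14.33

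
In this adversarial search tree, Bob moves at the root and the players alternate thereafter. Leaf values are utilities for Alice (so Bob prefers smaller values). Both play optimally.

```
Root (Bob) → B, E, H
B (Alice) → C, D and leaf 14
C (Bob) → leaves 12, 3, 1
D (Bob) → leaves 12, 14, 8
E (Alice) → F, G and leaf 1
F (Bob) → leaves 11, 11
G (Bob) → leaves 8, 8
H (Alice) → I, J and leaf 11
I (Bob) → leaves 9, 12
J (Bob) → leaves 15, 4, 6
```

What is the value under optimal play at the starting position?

11

C (Bob): min(12, 3, 1) = 1
D (Bob): min(12, 14, 8) = 8
B (Alice): max(1, 8, 14) = 14
F (Bob): min(11, 11) = 11
G (Bob): min(8, 8) = 8
E (Alice): max(11, 8, 1) = 11
I (Bob): min(9, 12) = 9
J (Bob): min(15, 4, 6) = 4
H (Alice): max(9, 4, 11) = 11
Root (Bob): min(14, 11, 11) = 11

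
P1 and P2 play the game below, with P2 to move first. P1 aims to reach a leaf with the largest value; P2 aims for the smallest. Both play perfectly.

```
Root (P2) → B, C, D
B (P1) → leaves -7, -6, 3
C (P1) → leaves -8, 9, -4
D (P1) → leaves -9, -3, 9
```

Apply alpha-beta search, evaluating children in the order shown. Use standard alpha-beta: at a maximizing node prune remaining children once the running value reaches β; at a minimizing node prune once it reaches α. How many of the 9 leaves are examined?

8

B [α=-∞,β=+∞]: v=3
C [α=-∞,β=3]: v=9 after child 2 ≥ β → β-cutoff, skip 1
D [α=-∞,β=3]: v=9
Root [α=-∞,β=+∞]: v=3
Leaves evaluated: 8 of 9.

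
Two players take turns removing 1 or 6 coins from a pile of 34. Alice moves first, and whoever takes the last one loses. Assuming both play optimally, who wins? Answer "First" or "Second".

First

Mark each pile size as W (mover wins) or L (mover loses):
i:   0  1  2  3  4  5  6  7  8  9 10 11 12 13 14 15 16 17 18 19 20 21 22 23 24 25 26 27 28 29 30 31 32 33 34
     W  L  W  L  W  L  W  W  L  W  L  W  L  W  W  L  W  L  W  L  W  W  L  W  L  W  L  W  W  L  W  L  W  L  W
Position 34 is W, so the first player wins.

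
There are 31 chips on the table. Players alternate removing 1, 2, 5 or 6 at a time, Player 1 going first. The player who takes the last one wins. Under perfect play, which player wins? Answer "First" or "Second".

Second

Mark each pile size as W (mover wins) or L (mover loses):
i:   0  1  2  3  4  5  6  7  8  9 10 11 12 13 14 15 16 17 18 19 20 21 22 23 24 25 26 27 28 29 30 31
     L  W  W  L  W  W  W  L  W  W  L  W  W  W  L  W  W  L  W  W  W  L  W  W  L  W  W  W  L  W  W  L
Position 31 is L, so the second player wins.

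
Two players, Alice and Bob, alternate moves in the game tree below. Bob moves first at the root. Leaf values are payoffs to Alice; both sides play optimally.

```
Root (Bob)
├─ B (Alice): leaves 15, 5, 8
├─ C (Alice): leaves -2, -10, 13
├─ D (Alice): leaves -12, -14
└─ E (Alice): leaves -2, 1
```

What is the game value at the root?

B (Alice): max(15, 5, 8) = 15
C (Alice): max(-2, -10, 13) = 13
D (Alice): max(-12, -14) = -12
E (Alice): max(-2, 1) = 1
Root (Bob): min(15, 13, -12, 1) = -12

-12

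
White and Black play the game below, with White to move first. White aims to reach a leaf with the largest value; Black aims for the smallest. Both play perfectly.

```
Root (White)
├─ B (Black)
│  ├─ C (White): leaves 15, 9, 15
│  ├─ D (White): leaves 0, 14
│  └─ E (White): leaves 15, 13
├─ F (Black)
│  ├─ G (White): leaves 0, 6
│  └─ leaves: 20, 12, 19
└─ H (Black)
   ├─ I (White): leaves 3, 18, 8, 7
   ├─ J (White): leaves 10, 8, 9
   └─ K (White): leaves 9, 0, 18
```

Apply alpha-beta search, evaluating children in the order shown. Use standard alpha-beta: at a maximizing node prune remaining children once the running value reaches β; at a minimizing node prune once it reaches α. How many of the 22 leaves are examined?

15

C [α=-∞,β=+∞]: v=15
D [α=-∞,β=15]: v=14
E [α=-∞,β=14]: v=15 after child 1 ≥ β → β-cutoff, skip 1
B [α=-∞,β=+∞]: v=14
G [α=14,β=+∞]: v=6
F [α=14,β=+∞]: v=6 after child 1 ≤ α → α-cutoff, skip 3
I [α=14,β=+∞]: v=18
J [α=14,β=18]: v=10
H [α=14,β=+∞]: v=10 after child 2 ≤ α → α-cutoff, skip 1
Root [α=-∞,β=+∞]: v=14
Leaves evaluated: 15 of 22.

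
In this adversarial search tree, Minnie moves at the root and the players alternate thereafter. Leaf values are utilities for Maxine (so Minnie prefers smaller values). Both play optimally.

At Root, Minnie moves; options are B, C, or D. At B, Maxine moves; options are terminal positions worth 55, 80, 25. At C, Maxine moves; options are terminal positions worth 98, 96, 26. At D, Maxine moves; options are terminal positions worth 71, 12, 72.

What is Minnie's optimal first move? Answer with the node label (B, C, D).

B (Maxine): max(55, 80, 25) = 80
C (Maxine): max(98, 96, 26) = 98
D (Maxine): max(71, 12, 72) = 72
Root (Minnie): min(80, 98, 72) = 72
Minnie picks the child with the lowest value: D (value 72).

D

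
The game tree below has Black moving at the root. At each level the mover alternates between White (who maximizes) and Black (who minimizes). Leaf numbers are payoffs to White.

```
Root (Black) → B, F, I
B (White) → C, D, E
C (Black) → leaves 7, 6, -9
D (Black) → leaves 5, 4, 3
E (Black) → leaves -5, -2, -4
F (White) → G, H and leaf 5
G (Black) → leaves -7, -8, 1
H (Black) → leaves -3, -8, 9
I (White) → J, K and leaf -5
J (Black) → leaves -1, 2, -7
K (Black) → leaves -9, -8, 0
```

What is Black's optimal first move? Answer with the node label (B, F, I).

C (Black): min(7, 6, -9) = -9
D (Black): min(5, 4, 3) = 3
E (Black): min(-5, -2, -4) = -5
B (White): max(-9, 3, -5) = 3
G (Black): min(-7, -8, 1) = -8
H (Black): min(-3, -8, 9) = -8
F (White): max(-8, -8, 5) = 5
J (Black): min(-1, 2, -7) = -7
K (Black): min(-9, -8, 0) = -9
I (White): max(-7, -9, -5) = -5
Root (Black): min(3, 5, -5) = -5
Black picks the child with the lowest value: I (value -5).

I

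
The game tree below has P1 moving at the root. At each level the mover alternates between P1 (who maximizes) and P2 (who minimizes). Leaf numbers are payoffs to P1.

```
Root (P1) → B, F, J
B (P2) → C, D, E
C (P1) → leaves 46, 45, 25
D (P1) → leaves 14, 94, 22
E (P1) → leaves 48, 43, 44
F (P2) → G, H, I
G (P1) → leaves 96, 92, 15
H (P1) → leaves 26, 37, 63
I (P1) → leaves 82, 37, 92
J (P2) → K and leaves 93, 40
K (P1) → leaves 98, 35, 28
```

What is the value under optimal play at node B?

46

C: max(46, 45, 25) = 46
D: max(14, 94, 22) = 94
E: max(48, 43, 44) = 48
B: min(46, 94, 48) = 46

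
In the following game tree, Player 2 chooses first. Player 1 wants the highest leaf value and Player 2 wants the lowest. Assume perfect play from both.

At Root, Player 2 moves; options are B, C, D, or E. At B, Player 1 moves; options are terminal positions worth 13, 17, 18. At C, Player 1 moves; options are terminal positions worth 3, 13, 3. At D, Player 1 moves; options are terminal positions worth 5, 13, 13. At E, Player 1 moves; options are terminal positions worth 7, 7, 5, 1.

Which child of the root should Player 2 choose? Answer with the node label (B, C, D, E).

E

B (Player 1): max(13, 17, 18) = 18
C (Player 1): max(3, 13, 3) = 13
D (Player 1): max(5, 13, 13) = 13
E (Player 1): max(7, 7, 5, 1) = 7
Root (Player 2): min(18, 13, 13, 7) = 7
Player 2 picks the child with the lowest value: E (value 7).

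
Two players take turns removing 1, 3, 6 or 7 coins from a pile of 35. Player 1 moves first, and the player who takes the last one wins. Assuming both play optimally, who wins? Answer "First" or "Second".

i:   0  1  2  3  4  5  6  7  8  9 10 11 12 13 14 15 16 17 18 19 20 21 22 23 24 25 26 27 28 29 30 31 32 33 34 35
     L  W  L  W  L  W  W  W  W  W  W  W  L  W  L  W  L  W  W  W  W  W  W  W  L  W  L  W  L  W  W  W  W  W  W  W
Position 35 is W, so the first player wins.

First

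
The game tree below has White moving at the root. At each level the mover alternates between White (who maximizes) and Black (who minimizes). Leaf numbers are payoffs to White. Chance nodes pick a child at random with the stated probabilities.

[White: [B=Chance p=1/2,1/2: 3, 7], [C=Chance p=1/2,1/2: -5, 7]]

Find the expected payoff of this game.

5

B (Chance): 1/2·3 + 1/2·7 = 5
C (Chance): 1/2·-5 + 1/2·7 = 1
Root (White): max(5, 1) = 5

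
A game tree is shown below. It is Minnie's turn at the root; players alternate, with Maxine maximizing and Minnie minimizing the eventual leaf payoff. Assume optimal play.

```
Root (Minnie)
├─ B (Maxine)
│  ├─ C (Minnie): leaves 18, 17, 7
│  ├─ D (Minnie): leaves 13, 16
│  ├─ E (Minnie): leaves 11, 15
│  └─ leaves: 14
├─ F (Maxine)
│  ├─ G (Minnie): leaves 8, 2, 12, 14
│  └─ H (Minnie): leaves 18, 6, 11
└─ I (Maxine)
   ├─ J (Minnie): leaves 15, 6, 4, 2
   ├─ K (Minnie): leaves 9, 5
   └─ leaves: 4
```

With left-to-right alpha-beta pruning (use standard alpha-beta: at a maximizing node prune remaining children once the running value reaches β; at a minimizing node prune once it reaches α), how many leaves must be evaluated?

C [α=-∞,β=+∞]: v=7
D [α=7,β=+∞]: v=13
E [α=13,β=+∞]: v=11 after child 1 ≤ α → α-cutoff, skip 1
B [α=-∞,β=+∞]: v=14
G [α=-∞,β=14]: v=2
H [α=2,β=14]: v=6
F [α=-∞,β=14]: v=6
J [α=-∞,β=6]: v=2
K [α=2,β=6]: v=5
I [α=-∞,β=6]: v=5
Root [α=-∞,β=+∞]: v=5
Leaves evaluated: 21 of 22.

21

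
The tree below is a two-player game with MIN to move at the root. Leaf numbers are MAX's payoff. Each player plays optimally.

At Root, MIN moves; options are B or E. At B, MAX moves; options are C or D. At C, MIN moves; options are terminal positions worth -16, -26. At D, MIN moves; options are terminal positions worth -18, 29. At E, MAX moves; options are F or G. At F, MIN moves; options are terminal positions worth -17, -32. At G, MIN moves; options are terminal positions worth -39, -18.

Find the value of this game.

-32

C (MIN): min(-16, -26) = -26
D (MIN): min(-18, 29) = -18
B (MAX): max(-26, -18) = -18
F (MIN): min(-17, -32) = -32
G (MIN): min(-39, -18) = -39
E (MAX): max(-32, -39) = -32
Root (MIN): min(-18, -32) = -32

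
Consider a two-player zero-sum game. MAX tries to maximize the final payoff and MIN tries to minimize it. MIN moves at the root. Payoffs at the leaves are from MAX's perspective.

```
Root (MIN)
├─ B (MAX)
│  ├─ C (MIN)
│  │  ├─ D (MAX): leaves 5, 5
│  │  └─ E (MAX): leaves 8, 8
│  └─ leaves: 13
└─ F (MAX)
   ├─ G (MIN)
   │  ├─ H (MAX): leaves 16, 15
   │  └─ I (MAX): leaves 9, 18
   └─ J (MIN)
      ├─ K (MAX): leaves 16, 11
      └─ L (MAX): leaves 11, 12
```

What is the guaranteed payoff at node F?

16

H: max(16, 15) = 16
I: max(9, 18) = 18
G: min(16, 18) = 16
K: max(16, 11) = 16
L: max(11, 12) = 12
J: min(16, 12) = 12
F: max(16, 12) = 16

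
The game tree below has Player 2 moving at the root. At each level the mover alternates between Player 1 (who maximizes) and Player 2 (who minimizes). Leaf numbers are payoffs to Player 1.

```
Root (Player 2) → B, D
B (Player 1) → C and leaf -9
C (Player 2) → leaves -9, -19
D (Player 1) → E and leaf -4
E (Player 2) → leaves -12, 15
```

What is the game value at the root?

C (Player 2): min(-9, -19) = -19
B (Player 1): max(-19, -9) = -9
E (Player 2): min(-12, 15) = -12
D (Player 1): max(-12, -4) = -4
Root (Player 2): min(-9, -4) = -9

-9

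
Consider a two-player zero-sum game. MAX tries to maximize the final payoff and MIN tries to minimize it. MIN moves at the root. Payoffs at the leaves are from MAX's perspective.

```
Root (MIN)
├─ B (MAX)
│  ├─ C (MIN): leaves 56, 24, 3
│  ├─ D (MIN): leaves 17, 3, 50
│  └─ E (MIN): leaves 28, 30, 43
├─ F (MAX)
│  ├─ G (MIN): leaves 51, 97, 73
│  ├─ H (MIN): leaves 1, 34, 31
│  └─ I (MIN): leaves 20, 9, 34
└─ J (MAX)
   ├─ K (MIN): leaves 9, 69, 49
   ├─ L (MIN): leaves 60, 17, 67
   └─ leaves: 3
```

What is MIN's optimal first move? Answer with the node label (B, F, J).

J

C (MIN): min(56, 24, 3) = 3
D (MIN): min(17, 3, 50) = 3
E (MIN): min(28, 30, 43) = 28
B (MAX): max(3, 3, 28) = 28
G (MIN): min(51, 97, 73) = 51
H (MIN): min(1, 34, 31) = 1
I (MIN): min(20, 9, 34) = 9
F (MAX): max(51, 1, 9) = 51
K (MIN): min(9, 69, 49) = 9
L (MIN): min(60, 17, 67) = 17
J (MAX): max(9, 17, 3) = 17
Root (MIN): min(28, 51, 17) = 17
MIN picks the child with the lowest value: J (value 17).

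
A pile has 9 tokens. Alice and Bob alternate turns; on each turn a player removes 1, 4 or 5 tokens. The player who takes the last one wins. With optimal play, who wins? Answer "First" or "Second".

Mark each pile size as W (mover wins) or L (mover loses):
i:   0  1  2  3  4  5  6  7  8  9
     L  W  L  W  W  W  W  W  L  W
Position 9 is W, so the first player wins.

First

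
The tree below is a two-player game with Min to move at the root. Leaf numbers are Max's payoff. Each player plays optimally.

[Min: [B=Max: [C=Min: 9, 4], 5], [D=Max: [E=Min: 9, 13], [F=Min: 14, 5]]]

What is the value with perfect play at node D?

9

E: min(9, 13) = 9
F: min(14, 5) = 5
D: max(9, 5) = 9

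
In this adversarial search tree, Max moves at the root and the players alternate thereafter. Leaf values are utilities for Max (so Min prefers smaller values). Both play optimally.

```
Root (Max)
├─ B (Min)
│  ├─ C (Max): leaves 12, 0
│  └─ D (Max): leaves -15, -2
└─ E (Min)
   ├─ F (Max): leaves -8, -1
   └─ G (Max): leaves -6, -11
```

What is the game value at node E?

F: max(-8, -1) = -1
G: max(-6, -11) = -6
E: min(-1, -6) = -6

-6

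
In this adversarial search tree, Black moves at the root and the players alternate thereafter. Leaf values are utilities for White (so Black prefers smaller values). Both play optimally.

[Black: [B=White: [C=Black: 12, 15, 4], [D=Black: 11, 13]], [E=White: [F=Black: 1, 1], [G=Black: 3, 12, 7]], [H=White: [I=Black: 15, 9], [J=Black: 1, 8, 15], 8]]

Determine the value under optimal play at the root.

3

C (Black): min(12, 15, 4) = 4
D (Black): min(11, 13) = 11
B (White): max(4, 11) = 11
F (Black): min(1, 1) = 1
G (Black): min(3, 12, 7) = 3
E (White): max(1, 3) = 3
I (Black): min(15, 9) = 9
J (Black): min(1, 8, 15) = 1
H (White): max(9, 1, 8) = 9
Root (Black): min(11, 3, 9) = 3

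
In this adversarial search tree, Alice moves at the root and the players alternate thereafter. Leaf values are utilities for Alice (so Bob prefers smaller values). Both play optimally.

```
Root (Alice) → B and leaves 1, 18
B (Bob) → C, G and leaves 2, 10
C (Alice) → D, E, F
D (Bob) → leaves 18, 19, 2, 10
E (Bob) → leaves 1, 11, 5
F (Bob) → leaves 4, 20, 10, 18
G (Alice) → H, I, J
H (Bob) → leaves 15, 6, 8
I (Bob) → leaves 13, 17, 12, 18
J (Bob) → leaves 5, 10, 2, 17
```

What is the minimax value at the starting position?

18

D (Bob): min(18, 19, 2, 10) = 2
E (Bob): min(1, 11, 5) = 1
F (Bob): min(4, 20, 10, 18) = 4
C (Alice): max(2, 1, 4) = 4
H (Bob): min(15, 6, 8) = 6
I (Bob): min(13, 17, 12, 18) = 12
J (Bob): min(5, 10, 2, 17) = 2
G (Alice): max(6, 12, 2) = 12
B (Bob): min(4, 12, 2, 10) = 2
Root (Alice): max(2, 1, 18) = 18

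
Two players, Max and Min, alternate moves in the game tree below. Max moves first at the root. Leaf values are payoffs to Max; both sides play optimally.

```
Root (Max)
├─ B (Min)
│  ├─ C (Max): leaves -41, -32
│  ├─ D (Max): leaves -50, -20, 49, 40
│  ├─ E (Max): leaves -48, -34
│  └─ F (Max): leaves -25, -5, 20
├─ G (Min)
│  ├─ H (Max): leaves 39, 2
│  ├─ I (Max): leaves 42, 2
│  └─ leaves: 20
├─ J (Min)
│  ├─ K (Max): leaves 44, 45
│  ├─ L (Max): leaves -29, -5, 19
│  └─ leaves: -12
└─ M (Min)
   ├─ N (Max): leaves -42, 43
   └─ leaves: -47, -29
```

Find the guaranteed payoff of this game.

C (Max): max(-41, -32) = -32
D (Max): max(-50, -20, 49, 40) = 49
E (Max): max(-48, -34) = -34
F (Max): max(-25, -5, 20) = 20
B (Min): min(-32, 49, -34, 20) = -34
H (Max): max(39, 2) = 39
I (Max): max(42, 2) = 42
G (Min): min(39, 42, 20) = 20
K (Max): max(44, 45) = 45
L (Max): max(-29, -5, 19) = 19
J (Min): min(45, 19, -12) = -12
N (Max): max(-42, 43) = 43
M (Min): min(43, -47, -29) = -47
Root (Max): max(-34, 20, -12, -47) = 20

20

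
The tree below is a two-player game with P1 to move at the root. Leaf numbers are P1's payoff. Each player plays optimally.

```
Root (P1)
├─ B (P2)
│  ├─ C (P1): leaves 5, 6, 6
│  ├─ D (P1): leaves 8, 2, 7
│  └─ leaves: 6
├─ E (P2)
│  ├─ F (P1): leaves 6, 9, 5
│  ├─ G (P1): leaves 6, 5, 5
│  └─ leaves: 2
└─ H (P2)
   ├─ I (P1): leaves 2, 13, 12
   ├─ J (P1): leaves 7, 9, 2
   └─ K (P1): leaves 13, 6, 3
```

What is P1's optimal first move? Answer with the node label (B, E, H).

H

C (P1): max(5, 6, 6) = 6
D (P1): max(8, 2, 7) = 8
B (P2): min(6, 8, 6) = 6
F (P1): max(6, 9, 5) = 9
G (P1): max(6, 5, 5) = 6
E (P2): min(9, 6, 2) = 2
I (P1): max(2, 13, 12) = 13
J (P1): max(7, 9, 2) = 9
K (P1): max(13, 6, 3) = 13
H (P2): min(13, 9, 13) = 9
Root (P1): max(6, 2, 9) = 9
P1 picks the child with the highest value: H (value 9).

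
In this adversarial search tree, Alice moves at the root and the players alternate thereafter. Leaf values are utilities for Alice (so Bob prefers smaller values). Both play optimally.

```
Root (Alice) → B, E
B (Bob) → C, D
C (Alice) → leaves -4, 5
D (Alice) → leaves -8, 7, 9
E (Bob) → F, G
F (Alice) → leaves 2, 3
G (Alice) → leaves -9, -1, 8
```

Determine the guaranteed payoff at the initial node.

5

C (Alice): max(-4, 5) = 5
D (Alice): max(-8, 7, 9) = 9
B (Bob): min(5, 9) = 5
F (Alice): max(2, 3) = 3
G (Alice): max(-9, -1, 8) = 8
E (Bob): min(3, 8) = 3
Root (Alice): max(5, 3) = 5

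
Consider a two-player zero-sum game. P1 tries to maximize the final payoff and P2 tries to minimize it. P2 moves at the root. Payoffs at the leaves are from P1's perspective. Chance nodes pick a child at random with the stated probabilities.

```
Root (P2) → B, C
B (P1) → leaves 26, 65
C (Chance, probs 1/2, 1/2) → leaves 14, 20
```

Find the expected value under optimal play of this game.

B (P1): max(26, 65) = 65
C (Chance): 1/2·14 + 1/2·20 = 17
Root (P2): min(65, 17) = 17

17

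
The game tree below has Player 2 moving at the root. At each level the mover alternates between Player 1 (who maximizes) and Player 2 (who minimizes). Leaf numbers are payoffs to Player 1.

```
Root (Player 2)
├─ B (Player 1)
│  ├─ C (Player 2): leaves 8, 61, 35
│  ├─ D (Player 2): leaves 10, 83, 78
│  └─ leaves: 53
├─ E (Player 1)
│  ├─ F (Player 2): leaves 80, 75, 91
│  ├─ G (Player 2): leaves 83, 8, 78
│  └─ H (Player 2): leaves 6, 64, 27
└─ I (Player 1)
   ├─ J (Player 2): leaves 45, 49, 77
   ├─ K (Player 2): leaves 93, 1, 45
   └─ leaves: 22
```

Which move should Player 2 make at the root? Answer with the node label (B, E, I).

C (Player 2): min(8, 61, 35) = 8
D (Player 2): min(10, 83, 78) = 10
B (Player 1): max(8, 10, 53) = 53
F (Player 2): min(80, 75, 91) = 75
G (Player 2): min(83, 8, 78) = 8
H (Player 2): min(6, 64, 27) = 6
E (Player 1): max(75, 8, 6) = 75
J (Player 2): min(45, 49, 77) = 45
K (Player 2): min(93, 1, 45) = 1
I (Player 1): max(45, 1, 22) = 45
Root (Player 2): min(53, 75, 45) = 45
Player 2 picks the child with the lowest value: I (value 45).

I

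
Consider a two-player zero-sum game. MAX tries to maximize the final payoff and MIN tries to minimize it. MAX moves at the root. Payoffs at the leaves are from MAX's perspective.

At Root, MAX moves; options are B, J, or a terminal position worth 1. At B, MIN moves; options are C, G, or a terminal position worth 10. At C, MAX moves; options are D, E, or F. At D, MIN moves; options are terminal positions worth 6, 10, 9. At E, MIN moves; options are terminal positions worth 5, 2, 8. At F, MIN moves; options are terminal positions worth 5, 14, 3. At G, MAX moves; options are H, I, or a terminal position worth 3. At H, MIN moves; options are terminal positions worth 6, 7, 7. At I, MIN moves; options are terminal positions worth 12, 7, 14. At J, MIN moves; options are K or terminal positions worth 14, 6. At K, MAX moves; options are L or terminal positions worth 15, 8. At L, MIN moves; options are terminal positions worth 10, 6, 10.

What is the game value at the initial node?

6

D (MIN): min(6, 10, 9) = 6
E (MIN): min(5, 2, 8) = 2
F (MIN): min(5, 14, 3) = 3
C (MAX): max(6, 2, 3) = 6
H (MIN): min(6, 7, 7) = 6
I (MIN): min(12, 7, 14) = 7
G (MAX): max(6, 7, 3) = 7
B (MIN): min(6, 7, 10) = 6
L (MIN): min(10, 6, 10) = 6
K (MAX): max(6, 15, 8) = 15
J (MIN): min(15, 14, 6) = 6
Root (MAX): max(6, 6, 1) = 6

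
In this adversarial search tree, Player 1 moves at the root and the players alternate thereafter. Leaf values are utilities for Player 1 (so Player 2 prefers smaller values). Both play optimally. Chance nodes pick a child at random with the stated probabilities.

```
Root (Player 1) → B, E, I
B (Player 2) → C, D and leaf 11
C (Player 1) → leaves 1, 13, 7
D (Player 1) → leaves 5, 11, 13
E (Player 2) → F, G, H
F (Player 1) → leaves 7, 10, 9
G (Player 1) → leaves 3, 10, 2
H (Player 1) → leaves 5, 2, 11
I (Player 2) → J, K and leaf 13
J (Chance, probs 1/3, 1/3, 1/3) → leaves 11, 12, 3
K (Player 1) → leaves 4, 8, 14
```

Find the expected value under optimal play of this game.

11

C (Player 1): max(1, 13, 7) = 13
D (Player 1): max(5, 11, 13) = 13
B (Player 2): min(13, 13, 11) = 11
F (Player 1): max(7, 10, 9) = 10
G (Player 1): max(3, 10, 2) = 10
H (Player 1): max(5, 2, 11) = 11
E (Player 2): min(10, 10, 11) = 10
J (Chance): 1/3·11 + 1/3·12 + 1/3·3 = 8.67
K (Player 1): max(4, 8, 14) = 14
I (Player 2): min(8.67, 14, 13) = 8.67
Root (Player 1): max(11, 10, 8.67) = 11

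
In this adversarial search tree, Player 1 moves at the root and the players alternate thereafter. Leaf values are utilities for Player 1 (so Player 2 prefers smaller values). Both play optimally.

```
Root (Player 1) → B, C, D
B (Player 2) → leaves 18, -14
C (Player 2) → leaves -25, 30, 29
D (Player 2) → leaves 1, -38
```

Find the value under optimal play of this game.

B (Player 2): min(18, -14) = -14
C (Player 2): min(-25, 30, 29) = -25
D (Player 2): min(1, -38) = -38
Root (Player 1): max(-14, -25, -38) = -14

-14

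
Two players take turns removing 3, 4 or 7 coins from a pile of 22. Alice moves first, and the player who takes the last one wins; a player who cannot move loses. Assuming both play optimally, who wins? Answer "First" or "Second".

Second

Positions where the player to move wins (W) vs loses (L):
i:   0  1  2  3  4  5  6  7  8  9 10 11 12 13 14 15 16 17 18 19 20 21 22
     L  L  L  W  W  W  W  W  W  W  L  L  L  W  W  W  W  W  W  W  L  L  L
Position 22 is L, so the second player wins.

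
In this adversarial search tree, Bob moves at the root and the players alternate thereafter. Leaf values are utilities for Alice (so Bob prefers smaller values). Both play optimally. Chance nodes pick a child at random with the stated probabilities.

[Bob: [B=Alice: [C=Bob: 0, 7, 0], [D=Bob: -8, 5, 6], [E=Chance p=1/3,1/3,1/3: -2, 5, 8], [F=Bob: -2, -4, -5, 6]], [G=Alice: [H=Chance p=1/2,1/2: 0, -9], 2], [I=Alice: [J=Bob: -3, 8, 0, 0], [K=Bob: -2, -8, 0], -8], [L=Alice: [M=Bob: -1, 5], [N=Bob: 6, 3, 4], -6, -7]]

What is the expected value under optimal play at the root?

C (Bob): min(0, 7, 0) = 0
D (Bob): min(-8, 5, 6) = -8
E (Chance): 1/3·-2 + 1/3·5 + 1/3·8 = 3.67
F (Bob): min(-2, -4, -5, 6) = -5
B (Alice): max(0, -8, 3.67, -5) = 3.67
H (Chance): 1/2·0 + 1/2·-9 = -4.5
G (Alice): max(-4.5, 2) = 2
J (Bob): min(-3, 8, 0, 0) = -3
K (Bob): min(-2, -8, 0) = -8
I (Alice): max(-3, -8, -8) = -3
M (Bob): min(-1, 5) = -1
N (Bob): min(6, 3, 4) = 3
L (Alice): max(-1, 3, -6, -7) = 3
Root (Bob): min(3.67, 2, -3, 3) = -3

-3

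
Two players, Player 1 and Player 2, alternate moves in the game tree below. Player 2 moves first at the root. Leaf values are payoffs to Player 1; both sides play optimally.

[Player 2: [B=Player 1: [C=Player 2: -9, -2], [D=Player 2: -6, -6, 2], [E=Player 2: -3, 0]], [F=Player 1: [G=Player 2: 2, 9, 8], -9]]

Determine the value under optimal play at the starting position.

-3

C (Player 2): min(-9, -2) = -9
D (Player 2): min(-6, -6, 2) = -6
E (Player 2): min(-3, 0) = -3
B (Player 1): max(-9, -6, -3) = -3
G (Player 2): min(2, 9, 8) = 2
F (Player 1): max(2, -9) = 2
Root (Player 2): min(-3, 2) = -3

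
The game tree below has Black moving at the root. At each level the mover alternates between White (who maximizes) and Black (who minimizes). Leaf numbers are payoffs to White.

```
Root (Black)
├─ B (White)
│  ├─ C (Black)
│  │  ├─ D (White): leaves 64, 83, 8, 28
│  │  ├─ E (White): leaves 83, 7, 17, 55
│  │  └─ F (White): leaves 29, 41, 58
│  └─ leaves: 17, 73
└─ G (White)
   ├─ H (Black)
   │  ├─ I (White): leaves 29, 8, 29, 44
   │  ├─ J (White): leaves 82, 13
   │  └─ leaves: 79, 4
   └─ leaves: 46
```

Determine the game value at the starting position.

46

D (White): max(64, 83, 8, 28) = 83
E (White): max(83, 7, 17, 55) = 83
F (White): max(29, 41, 58) = 58
C (Black): min(83, 83, 58) = 58
B (White): max(58, 17, 73) = 73
I (White): max(29, 8, 29, 44) = 44
J (White): max(82, 13) = 82
H (Black): min(44, 82, 79, 4) = 4
G (White): max(4, 46) = 46
Root (Black): min(73, 46) = 46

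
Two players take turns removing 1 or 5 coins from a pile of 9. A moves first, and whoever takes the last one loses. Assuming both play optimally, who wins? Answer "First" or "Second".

W/L table (W = player to move can force a win):
i:   0  1  2  3  4  5  6  7  8  9
     W  L  W  L  W  L  W  L  W  L
Position 9 is L, so the second player wins.

Second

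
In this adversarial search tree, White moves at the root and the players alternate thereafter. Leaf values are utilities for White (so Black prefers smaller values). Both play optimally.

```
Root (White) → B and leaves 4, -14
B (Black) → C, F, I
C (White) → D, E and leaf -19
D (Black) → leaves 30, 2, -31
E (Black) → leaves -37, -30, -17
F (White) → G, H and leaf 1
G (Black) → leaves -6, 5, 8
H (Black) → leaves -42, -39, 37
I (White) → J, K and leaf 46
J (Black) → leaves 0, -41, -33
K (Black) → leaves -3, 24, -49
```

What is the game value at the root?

D (Black): min(30, 2, -31) = -31
E (Black): min(-37, -30, -17) = -37
C (White): max(-31, -37, -19) = -19
G (Black): min(-6, 5, 8) = -6
H (Black): min(-42, -39, 37) = -42
F (White): max(-6, -42, 1) = 1
J (Black): min(0, -41, -33) = -41
K (Black): min(-3, 24, -49) = -49
I (White): max(-41, -49, 46) = 46
B (Black): min(-19, 1, 46) = -19
Root (White): max(-19, 4, -14) = 4

4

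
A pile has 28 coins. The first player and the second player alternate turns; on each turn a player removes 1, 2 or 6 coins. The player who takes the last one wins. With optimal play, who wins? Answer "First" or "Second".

i:   0  1  2  3  4  5  6  7  8  9 10 11 12 13 14 15 16 17 18 19 20 21 22 23 24 25 26 27 28
     L  W  W  L  W  W  W  L  W  W  L  W  W  W  L  W  W  L  W  W  W  L  W  W  L  W  W  W  L
Position 28 is L, so the second player wins.

Second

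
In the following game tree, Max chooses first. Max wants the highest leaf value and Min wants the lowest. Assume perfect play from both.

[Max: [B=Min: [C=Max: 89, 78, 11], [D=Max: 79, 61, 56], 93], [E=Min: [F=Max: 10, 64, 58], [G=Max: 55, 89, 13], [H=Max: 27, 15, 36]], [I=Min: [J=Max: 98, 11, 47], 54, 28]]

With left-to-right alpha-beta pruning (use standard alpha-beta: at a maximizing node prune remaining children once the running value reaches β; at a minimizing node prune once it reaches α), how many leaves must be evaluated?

14

C [α=-∞,β=+∞]: v=89
D [α=-∞,β=89]: v=79
B [α=-∞,β=+∞]: v=79
F [α=79,β=+∞]: v=64
E [α=79,β=+∞]: v=64 after child 1 ≤ α → α-cutoff, skip 2
J [α=79,β=+∞]: v=98
I [α=79,β=+∞]: v=54 after child 2 ≤ α → α-cutoff, skip 1
Root [α=-∞,β=+∞]: v=79
Leaves evaluated: 14 of 21.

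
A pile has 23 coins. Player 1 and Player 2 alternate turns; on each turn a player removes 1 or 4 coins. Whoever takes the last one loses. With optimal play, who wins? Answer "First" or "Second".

Mark each pile size as W (mover wins) or L (mover loses):
i:   0  1  2  3  4  5  6  7  8  9 10 11 12 13 14 15 16 17 18 19 20 21 22 23
     W  L  W  L  W  W  L  W  L  W  W  L  W  L  W  W  L  W  L  W  W  L  W  L
Position 23 is L, so the second player wins.

Second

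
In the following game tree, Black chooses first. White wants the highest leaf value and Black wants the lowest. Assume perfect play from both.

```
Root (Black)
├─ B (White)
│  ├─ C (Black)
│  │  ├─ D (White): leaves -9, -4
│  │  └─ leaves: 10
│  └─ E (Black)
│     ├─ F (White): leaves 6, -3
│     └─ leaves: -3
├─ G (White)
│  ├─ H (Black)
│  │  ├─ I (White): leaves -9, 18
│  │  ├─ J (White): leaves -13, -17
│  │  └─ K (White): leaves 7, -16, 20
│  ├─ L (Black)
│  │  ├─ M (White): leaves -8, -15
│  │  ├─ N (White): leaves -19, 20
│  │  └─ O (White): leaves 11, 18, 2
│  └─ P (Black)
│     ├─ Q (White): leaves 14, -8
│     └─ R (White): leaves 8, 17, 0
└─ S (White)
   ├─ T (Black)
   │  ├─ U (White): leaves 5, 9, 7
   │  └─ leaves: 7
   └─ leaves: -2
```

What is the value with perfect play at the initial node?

-3

D (White): max(-9, -4) = -4
C (Black): min(-4, 10) = -4
F (White): max(6, -3) = 6
E (Black): min(6, -3) = -3
B (White): max(-4, -3) = -3
I (White): max(-9, 18) = 18
J (White): max(-13, -17) = -13
K (White): max(7, -16, 20) = 20
H (Black): min(18, -13, 20) = -13
M (White): max(-8, -15) = -8
N (White): max(-19, 20) = 20
O (White): max(11, 18, 2) = 18
L (Black): min(-8, 20, 18) = -8
Q (White): max(14, -8) = 14
R (White): max(8, 17, 0) = 17
P (Black): min(14, 17) = 14
G (White): max(-13, -8, 14) = 14
U (White): max(5, 9, 7) = 9
T (Black): min(9, 7) = 7
S (White): max(7, -2) = 7
Root (Black): min(-3, 14, 7) = -3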